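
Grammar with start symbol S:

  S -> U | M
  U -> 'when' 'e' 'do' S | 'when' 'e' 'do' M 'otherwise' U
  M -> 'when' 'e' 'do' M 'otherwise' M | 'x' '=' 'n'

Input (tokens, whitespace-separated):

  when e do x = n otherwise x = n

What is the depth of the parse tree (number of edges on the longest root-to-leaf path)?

3

[S [M when e do [M x = n] otherwise [M x = n]]]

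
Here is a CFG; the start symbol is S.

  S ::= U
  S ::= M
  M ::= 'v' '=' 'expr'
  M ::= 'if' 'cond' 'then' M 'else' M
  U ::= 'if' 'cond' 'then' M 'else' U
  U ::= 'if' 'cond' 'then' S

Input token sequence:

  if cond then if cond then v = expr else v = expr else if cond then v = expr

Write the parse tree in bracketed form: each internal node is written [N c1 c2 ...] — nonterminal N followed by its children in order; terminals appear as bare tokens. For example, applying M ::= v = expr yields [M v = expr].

[S [U if cond then [M if cond then [M v = expr] else [M v = expr]] else [U if cond then [S [M v = expr]]]]]

S
U
if cond then M else U
if cond then if cond then M else M else U
if cond then if cond then v = expr else M else U
if cond then if cond then v = expr else v = expr else U
if cond then if cond then v = expr else v = expr else if cond then S
if cond then if cond then v = expr else v = expr else if cond then M
if cond then if cond then v = expr else v = expr else if cond then v = expr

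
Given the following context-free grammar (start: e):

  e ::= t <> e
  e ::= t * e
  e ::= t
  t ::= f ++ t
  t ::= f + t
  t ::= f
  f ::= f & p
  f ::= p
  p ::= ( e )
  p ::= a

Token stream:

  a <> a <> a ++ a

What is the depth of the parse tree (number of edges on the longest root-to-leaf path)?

[e [t [f [p a]]] <> [e [t [f [p a]]] <> [e [t [f [p a]] ++ [t [f [p a]]]]]]]

7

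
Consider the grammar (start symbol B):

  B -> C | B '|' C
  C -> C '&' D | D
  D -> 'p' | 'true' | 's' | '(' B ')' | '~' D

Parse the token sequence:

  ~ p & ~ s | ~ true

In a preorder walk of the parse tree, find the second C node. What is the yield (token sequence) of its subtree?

[B [B [C [C [D ~ [D p]]] & [D ~ [D s]]]] | [C [D ~ [D true]]]]

~ p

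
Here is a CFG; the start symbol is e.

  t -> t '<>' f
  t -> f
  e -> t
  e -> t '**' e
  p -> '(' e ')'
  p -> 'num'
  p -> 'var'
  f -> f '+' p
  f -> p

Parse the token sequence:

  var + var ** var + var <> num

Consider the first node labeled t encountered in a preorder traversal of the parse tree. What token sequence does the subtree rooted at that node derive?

var + var

[e [t [f [f [p var]] + [p var]]] ** [e [t [t [f [f [p var]] + [p var]]] <> [f [p num]]]]]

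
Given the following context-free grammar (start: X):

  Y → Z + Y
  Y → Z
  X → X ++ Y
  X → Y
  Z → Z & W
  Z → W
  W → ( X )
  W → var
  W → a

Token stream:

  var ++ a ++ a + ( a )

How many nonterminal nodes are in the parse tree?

[X [X [X [Y [Z [W var]]]] ++ [Y [Z [W a]]]] ++ [Y [Z [W a]] + [Y [Z [W ( [X [Y [Z [W a]]]] )]]]]]

19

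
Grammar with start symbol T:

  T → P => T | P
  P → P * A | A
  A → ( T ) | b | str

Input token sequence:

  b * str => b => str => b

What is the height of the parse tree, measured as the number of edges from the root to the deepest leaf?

6

[T [P [P [A b]] * [A str]] => [T [P [A b]] => [T [P [A str]] => [T [P [A b]]]]]]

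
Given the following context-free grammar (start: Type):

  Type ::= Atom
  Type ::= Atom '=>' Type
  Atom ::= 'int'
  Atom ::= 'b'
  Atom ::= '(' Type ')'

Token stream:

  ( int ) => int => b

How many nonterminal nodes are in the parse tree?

[Type [Atom ( [Type [Atom int]] )] => [Type [Atom int] => [Type [Atom b]]]]

8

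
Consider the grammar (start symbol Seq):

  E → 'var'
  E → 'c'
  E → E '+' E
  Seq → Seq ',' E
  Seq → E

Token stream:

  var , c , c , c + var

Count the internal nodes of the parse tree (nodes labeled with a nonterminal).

[Seq [Seq [Seq [Seq [E var]] , [E c]] , [E c]] , [E [E c] + [E var]]]

10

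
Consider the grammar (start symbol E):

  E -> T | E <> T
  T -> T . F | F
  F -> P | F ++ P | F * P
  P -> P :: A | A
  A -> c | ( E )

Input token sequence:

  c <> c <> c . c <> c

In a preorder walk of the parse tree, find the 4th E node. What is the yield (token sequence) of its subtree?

[E [E [E [E [T [F [P [A c]]]]] <> [T [F [P [A c]]]]] <> [T [T [F [P [A c]]]] . [F [P [A c]]]]] <> [T [F [P [A c]]]]]

c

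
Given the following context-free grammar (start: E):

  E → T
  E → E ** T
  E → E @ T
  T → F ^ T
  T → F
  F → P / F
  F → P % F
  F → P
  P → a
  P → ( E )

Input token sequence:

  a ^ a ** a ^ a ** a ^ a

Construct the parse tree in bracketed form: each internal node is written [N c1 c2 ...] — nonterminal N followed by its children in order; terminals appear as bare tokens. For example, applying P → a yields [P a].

E
E ** T
E ** T ** T
T ** T ** T
F ^ T ** T ** T
P ^ T ** T ** T
a ^ T ** T ** T
a ^ F ** T ** T
a ^ P ** T ** T
a ^ a ** T ** T
a ^ a ** F ^ T ** T
a ^ a ** P ^ T ** T
a ^ a ** a ^ T ** T
a ^ a ** a ^ F ** T
a ^ a ** a ^ P ** T
a ^ a ** a ^ a ** T
a ^ a ** a ^ a ** F ^ T
a ^ a ** a ^ a ** P ^ T
a ^ a ** a ^ a ** a ^ T
a ^ a ** a ^ a ** a ^ F
a ^ a ** a ^ a ** a ^ P
a ^ a ** a ^ a ** a ^ a

[E [E [E [T [F [P a]] ^ [T [F [P a]]]]] ** [T [F [P a]] ^ [T [F [P a]]]]] ** [T [F [P a]] ^ [T [F [P a]]]]]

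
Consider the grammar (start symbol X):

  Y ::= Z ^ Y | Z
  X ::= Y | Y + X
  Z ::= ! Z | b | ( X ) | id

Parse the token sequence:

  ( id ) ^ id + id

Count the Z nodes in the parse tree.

4

[X [Y [Z ( [X [Y [Z id]]] )] ^ [Y [Z id]]] + [X [Y [Z id]]]]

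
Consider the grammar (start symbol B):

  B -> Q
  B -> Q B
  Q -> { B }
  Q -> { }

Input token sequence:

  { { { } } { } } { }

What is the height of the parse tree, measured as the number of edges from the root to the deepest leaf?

6

[B [Q { [B [Q { [B [Q { }]] }] [B [Q { }]]] }] [B [Q { }]]]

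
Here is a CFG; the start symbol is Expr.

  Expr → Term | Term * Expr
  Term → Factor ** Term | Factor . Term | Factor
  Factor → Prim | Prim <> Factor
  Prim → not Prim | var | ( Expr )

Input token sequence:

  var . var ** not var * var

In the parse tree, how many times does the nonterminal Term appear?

4

[Expr [Term [Factor [Prim var]] . [Term [Factor [Prim var]] ** [Term [Factor [Prim not [Prim var]]]]]] * [Expr [Term [Factor [Prim var]]]]]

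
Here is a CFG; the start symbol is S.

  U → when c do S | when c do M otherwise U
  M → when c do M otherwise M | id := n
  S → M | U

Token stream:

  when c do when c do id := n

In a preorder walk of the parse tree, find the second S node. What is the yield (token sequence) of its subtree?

when c do id := n

[S [U when c do [S [U when c do [S [M id := n]]]]]]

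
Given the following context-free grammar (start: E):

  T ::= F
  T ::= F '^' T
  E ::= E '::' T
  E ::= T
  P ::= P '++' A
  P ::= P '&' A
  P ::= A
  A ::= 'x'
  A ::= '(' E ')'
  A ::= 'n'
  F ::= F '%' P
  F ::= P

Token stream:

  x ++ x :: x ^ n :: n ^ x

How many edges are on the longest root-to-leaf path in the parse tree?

[E [E [E [T [F [P [P [A x]] ++ [A x]]]]] :: [T [F [P [A x]]] ^ [T [F [P [A n]]]]]] :: [T [F [P [A n]]] ^ [T [F [P [A x]]]]]]

8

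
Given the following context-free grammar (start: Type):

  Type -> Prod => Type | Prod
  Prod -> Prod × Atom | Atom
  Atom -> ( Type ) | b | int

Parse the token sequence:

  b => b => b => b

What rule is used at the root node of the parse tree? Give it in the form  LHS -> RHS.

[Type [Prod [Atom b]] => [Type [Prod [Atom b]] => [Type [Prod [Atom b]] => [Type [Prod [Atom b]]]]]]

Type -> Prod => Type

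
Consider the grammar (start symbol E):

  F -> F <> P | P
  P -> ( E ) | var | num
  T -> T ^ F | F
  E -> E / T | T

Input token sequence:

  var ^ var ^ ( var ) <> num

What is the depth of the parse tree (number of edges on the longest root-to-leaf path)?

[E [T [T [T [F [P var]]] ^ [F [P var]]] ^ [F [F [P ( [E [T [F [P var]]]] )]] <> [P num]]]]

9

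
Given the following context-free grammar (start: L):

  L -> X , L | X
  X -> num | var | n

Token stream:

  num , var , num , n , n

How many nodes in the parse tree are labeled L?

5

[L [X num] , [L [X var] , [L [X num] , [L [X n] , [L [X n]]]]]]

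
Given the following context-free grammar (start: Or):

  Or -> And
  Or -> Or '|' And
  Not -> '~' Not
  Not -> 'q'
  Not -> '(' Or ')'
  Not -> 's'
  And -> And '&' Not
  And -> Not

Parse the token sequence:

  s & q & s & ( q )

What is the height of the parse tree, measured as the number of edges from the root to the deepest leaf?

[Or [And [And [And [And [Not s]] & [Not q]] & [Not s]] & [Not ( [Or [And [Not q]]] )]]]

6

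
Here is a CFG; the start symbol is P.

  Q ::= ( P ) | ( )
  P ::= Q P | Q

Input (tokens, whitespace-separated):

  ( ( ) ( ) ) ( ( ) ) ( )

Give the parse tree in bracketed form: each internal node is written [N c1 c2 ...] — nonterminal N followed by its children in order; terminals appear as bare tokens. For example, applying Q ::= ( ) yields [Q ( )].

P
Q P
( P ) P
( Q P ) P
( ( ) P ) P
( ( ) Q ) P
( ( ) ( ) ) P
( ( ) ( ) ) Q P
( ( ) ( ) ) ( P ) P
( ( ) ( ) ) ( Q ) P
( ( ) ( ) ) ( ( ) ) P
( ( ) ( ) ) ( ( ) ) Q
( ( ) ( ) ) ( ( ) ) ( )

[P [Q ( [P [Q ( )] [P [Q ( )]]] )] [P [Q ( [P [Q ( )]] )] [P [Q ( )]]]]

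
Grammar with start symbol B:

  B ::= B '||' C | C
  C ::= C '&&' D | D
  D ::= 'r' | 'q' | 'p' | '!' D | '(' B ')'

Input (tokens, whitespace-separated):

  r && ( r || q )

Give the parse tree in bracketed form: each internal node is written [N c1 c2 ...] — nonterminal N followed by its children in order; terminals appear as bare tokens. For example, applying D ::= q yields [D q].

[B [C [C [D r]] && [D ( [B [B [C [D r]]] || [C [D q]]] )]]]

B
C
C && D
D && D
r && D
r && ( B )
r && ( B || C )
r && ( C || C )
r && ( D || C )
r && ( r || C )
r && ( r || D )
r && ( r || q )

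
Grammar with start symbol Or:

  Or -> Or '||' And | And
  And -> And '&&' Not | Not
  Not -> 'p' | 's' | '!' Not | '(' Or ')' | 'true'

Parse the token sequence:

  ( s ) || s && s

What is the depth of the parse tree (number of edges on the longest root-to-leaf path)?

7

[Or [Or [And [Not ( [Or [And [Not s]]] )]]] || [And [And [Not s]] && [Not s]]]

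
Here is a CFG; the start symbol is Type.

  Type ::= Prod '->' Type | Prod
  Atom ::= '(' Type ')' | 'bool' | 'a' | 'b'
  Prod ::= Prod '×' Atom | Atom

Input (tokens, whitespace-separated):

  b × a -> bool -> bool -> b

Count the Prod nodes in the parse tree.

[Type [Prod [Prod [Atom b]] × [Atom a]] -> [Type [Prod [Atom bool]] -> [Type [Prod [Atom bool]] -> [Type [Prod [Atom b]]]]]]

5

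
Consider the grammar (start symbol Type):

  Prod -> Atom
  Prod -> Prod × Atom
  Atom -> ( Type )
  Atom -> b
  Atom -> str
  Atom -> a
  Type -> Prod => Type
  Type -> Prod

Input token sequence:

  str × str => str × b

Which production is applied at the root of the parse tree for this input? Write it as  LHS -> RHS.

[Type [Prod [Prod [Atom str]] × [Atom str]] => [Type [Prod [Prod [Atom str]] × [Atom b]]]]

Type -> Prod => Type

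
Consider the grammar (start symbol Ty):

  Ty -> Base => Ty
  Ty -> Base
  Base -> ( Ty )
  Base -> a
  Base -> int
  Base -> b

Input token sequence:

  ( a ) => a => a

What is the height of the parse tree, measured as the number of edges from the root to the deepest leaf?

4

[Ty [Base ( [Ty [Base a]] )] => [Ty [Base a] => [Ty [Base a]]]]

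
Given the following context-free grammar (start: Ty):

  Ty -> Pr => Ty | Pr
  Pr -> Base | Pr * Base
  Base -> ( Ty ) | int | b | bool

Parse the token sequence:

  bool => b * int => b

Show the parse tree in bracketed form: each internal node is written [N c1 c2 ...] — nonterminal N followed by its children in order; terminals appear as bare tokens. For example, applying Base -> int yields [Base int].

[Ty [Pr [Base bool]] => [Ty [Pr [Pr [Base b]] * [Base int]] => [Ty [Pr [Base b]]]]]

Ty
Pr => Ty
Base => Ty
bool => Ty
bool => Pr => Ty
bool => Pr * Base => Ty
bool => Base * Base => Ty
bool => b * Base => Ty
bool => b * int => Ty
bool => b * int => Pr
bool => b * int => Base
bool => b * int => b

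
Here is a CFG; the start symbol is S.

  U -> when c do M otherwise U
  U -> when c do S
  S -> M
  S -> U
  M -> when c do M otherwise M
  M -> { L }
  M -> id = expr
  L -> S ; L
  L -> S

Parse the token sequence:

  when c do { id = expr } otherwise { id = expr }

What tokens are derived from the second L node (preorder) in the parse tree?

[S [M when c do [M { [L [S [M id = expr]]] }] otherwise [M { [L [S [M id = expr]]] }]]]

id = expr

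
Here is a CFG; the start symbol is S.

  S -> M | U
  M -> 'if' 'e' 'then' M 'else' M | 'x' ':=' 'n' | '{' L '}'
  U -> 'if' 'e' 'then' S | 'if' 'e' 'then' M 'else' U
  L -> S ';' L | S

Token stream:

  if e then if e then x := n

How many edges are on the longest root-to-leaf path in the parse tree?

[S [U if e then [S [U if e then [S [M x := n]]]]]]

6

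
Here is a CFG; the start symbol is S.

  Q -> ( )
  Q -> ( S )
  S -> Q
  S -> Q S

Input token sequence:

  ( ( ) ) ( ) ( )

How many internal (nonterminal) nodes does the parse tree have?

8

[S [Q ( [S [Q ( )]] )] [S [Q ( )] [S [Q ( )]]]]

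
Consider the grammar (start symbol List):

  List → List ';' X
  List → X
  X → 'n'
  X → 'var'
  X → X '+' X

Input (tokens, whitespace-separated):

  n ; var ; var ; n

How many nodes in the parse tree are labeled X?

4

[List [List [List [List [X n]] ; [X var]] ; [X var]] ; [X n]]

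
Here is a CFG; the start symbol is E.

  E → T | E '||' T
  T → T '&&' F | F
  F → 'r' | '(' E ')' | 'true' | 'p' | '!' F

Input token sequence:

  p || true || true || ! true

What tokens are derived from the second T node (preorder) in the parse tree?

true

[E [E [E [E [T [F p]]] || [T [F true]]] || [T [F true]]] || [T [F ! [F true]]]]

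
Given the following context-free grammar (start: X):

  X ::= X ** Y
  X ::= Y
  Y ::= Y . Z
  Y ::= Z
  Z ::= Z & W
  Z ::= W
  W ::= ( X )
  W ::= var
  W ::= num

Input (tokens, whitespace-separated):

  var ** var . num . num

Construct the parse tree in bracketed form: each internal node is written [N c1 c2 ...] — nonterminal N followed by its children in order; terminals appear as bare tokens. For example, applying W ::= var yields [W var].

[X [X [Y [Z [W var]]]] ** [Y [Y [Y [Z [W var]]] . [Z [W num]]] . [Z [W num]]]]

X
X ** Y
Y ** Y
Z ** Y
W ** Y
var ** Y
var ** Y . Z
var ** Y . Z . Z
var ** Z . Z . Z
var ** W . Z . Z
var ** var . Z . Z
var ** var . W . Z
var ** var . num . Z
var ** var . num . W
var ** var . num . num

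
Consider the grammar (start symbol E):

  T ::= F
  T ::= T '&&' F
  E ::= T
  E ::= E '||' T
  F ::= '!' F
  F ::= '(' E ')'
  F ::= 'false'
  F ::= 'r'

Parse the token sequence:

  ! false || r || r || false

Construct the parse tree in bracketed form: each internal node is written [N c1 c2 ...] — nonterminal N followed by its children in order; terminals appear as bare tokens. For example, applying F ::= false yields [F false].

[E [E [E [E [T [F ! [F false]]]] || [T [F r]]] || [T [F r]]] || [T [F false]]]

E
E || T
E || T || T
E || T || T || T
T || T || T || T
F || T || T || T
! F || T || T || T
! false || T || T || T
! false || F || T || T
! false || r || T || T
! false || r || F || T
! false || r || r || T
! false || r || r || F
! false || r || r || false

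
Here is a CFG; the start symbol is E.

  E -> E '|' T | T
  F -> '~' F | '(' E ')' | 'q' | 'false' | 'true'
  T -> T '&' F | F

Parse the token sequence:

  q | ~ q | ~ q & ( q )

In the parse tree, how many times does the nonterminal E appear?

4

[E [E [E [T [F q]]] | [T [F ~ [F q]]]] | [T [T [F ~ [F q]]] & [F ( [E [T [F q]]] )]]]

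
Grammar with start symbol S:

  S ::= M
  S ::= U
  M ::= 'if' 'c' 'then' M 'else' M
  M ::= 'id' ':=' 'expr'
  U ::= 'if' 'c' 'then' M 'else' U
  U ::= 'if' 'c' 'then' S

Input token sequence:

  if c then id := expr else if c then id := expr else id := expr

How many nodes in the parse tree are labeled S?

1

[S [M if c then [M id := expr] else [M if c then [M id := expr] else [M id := expr]]]]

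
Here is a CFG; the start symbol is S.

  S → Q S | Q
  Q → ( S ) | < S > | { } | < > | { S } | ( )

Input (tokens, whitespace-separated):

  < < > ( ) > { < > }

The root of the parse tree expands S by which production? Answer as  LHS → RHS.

S → Q S

[S [Q < [S [Q < >] [S [Q ( )]]] >] [S [Q { [S [Q < >]] }]]]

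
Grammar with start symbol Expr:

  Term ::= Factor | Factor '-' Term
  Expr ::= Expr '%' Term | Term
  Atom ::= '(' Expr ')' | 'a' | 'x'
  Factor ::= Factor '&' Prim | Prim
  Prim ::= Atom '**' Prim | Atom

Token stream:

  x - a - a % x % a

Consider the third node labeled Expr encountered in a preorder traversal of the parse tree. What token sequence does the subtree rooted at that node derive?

[Expr [Expr [Expr [Term [Factor [Prim [Atom x]]] - [Term [Factor [Prim [Atom a]]] - [Term [Factor [Prim [Atom a]]]]]]] % [Term [Factor [Prim [Atom x]]]]] % [Term [Factor [Prim [Atom a]]]]]

x - a - a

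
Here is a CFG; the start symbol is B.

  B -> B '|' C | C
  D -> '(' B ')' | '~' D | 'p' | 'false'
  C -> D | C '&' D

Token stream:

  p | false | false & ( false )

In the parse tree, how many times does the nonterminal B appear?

4

[B [B [B [C [D p]]] | [C [D false]]] | [C [C [D false]] & [D ( [B [C [D false]]] )]]]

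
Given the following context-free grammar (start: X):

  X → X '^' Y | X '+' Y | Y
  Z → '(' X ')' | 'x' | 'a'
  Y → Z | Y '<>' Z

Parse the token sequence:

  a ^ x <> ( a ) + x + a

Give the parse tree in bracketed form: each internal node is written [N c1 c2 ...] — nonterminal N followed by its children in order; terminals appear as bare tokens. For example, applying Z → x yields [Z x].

[X [X [X [X [Y [Z a]]] ^ [Y [Y [Z x]] <> [Z ( [X [Y [Z a]]] )]]] + [Y [Z x]]] + [Y [Z a]]]

X
X + Y
X + Y + Y
X ^ Y + Y + Y
Y ^ Y + Y + Y
Z ^ Y + Y + Y
a ^ Y + Y + Y
a ^ Y <> Z + Y + Y
a ^ Z <> Z + Y + Y
a ^ x <> Z + Y + Y
a ^ x <> ( X ) + Y + Y
a ^ x <> ( Y ) + Y + Y
a ^ x <> ( Z ) + Y + Y
a ^ x <> ( a ) + Y + Y
a ^ x <> ( a ) + Z + Y
a ^ x <> ( a ) + x + Y
a ^ x <> ( a ) + x + Z
a ^ x <> ( a ) + x + a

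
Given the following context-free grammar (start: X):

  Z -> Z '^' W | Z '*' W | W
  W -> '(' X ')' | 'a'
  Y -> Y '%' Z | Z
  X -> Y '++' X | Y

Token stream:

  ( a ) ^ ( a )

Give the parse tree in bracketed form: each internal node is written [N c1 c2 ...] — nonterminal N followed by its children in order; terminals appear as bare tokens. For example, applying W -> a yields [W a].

X
Y
Z
Z ^ W
W ^ W
( X ) ^ W
( Y ) ^ W
( Z ) ^ W
( W ) ^ W
( a ) ^ W
( a ) ^ ( X )
( a ) ^ ( Y )
( a ) ^ ( Z )
( a ) ^ ( W )
( a ) ^ ( a )

[X [Y [Z [Z [W ( [X [Y [Z [W a]]]] )]] ^ [W ( [X [Y [Z [W a]]]] )]]]]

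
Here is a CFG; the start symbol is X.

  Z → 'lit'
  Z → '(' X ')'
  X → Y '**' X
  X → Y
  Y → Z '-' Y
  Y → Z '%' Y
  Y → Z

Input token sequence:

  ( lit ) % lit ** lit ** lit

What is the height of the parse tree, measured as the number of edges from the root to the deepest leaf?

[X [Y [Z ( [X [Y [Z lit]]] )] % [Y [Z lit]]] ** [X [Y [Z lit]] ** [X [Y [Z lit]]]]]

6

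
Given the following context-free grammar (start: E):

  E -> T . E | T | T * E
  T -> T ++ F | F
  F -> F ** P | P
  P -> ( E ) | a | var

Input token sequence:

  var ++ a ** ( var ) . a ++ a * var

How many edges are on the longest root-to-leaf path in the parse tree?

8

[E [T [T [F [P var]]] ++ [F [F [P a]] ** [P ( [E [T [F [P var]]]] )]]] . [E [T [T [F [P a]]] ++ [F [P a]]] * [E [T [F [P var]]]]]]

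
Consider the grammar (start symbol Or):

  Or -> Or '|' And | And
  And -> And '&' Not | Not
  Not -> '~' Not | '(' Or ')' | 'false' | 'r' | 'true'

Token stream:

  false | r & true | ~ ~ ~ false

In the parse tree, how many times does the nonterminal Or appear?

3

[Or [Or [Or [And [Not false]]] | [And [And [Not r]] & [Not true]]] | [And [Not ~ [Not ~ [Not ~ [Not false]]]]]]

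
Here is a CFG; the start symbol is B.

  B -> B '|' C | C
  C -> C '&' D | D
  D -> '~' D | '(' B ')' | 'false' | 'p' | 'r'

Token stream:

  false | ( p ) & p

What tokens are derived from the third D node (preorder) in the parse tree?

[B [B [C [D false]]] | [C [C [D ( [B [C [D p]]] )]] & [D p]]]

p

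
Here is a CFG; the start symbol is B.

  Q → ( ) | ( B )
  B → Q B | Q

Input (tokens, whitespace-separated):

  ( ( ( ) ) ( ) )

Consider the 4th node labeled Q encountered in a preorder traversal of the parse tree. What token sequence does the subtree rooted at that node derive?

( )

[B [Q ( [B [Q ( [B [Q ( )]] )] [B [Q ( )]]] )]]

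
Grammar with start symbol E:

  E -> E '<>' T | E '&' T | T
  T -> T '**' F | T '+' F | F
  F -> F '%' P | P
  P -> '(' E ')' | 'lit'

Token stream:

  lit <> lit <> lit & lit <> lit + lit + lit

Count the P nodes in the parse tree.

7

[E [E [E [E [E [T [F [P lit]]]] <> [T [F [P lit]]]] <> [T [F [P lit]]]] & [T [F [P lit]]]] <> [T [T [T [F [P lit]]] + [F [P lit]]] + [F [P lit]]]]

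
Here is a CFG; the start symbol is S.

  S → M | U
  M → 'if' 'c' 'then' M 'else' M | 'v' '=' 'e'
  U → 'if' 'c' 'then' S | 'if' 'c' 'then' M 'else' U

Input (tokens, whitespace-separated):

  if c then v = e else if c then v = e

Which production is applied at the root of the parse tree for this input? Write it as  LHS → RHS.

[S [U if c then [M v = e] else [U if c then [S [M v = e]]]]]

S → U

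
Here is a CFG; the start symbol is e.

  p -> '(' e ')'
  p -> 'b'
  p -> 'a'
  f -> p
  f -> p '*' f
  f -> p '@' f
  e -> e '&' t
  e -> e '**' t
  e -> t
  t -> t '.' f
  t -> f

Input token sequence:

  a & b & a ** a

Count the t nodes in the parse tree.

4

[e [e [e [e [t [f [p a]]]] & [t [f [p b]]]] & [t [f [p a]]]] ** [t [f [p a]]]]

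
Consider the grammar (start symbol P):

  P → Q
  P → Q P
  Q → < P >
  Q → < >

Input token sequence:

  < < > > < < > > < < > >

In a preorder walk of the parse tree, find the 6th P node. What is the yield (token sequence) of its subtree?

< >

[P [Q < [P [Q < >]] >] [P [Q < [P [Q < >]] >] [P [Q < [P [Q < >]] >]]]]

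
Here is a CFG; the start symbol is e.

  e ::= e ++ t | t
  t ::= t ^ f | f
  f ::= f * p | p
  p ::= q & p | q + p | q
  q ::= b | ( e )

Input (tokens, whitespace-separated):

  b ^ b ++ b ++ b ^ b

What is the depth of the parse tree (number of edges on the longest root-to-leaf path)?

[e [e [e [t [t [f [p [q b]]]] ^ [f [p [q b]]]]] ++ [t [f [p [q b]]]]] ++ [t [t [f [p [q b]]]] ^ [f [p [q b]]]]]

8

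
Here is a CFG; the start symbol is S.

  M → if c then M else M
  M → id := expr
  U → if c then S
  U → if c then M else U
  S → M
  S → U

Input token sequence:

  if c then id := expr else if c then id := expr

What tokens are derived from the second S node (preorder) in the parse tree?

id := expr

[S [U if c then [M id := expr] else [U if c then [S [M id := expr]]]]]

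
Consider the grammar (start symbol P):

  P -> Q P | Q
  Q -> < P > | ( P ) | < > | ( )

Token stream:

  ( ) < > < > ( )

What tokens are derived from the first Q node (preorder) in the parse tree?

[P [Q ( )] [P [Q < >] [P [Q < >] [P [Q ( )]]]]]

( )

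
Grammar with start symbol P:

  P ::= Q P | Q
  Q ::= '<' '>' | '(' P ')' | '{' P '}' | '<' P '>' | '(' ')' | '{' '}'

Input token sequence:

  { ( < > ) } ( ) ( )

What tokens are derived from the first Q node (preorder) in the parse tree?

{ ( < > ) }

[P [Q { [P [Q ( [P [Q < >]] )]] }] [P [Q ( )] [P [Q ( )]]]]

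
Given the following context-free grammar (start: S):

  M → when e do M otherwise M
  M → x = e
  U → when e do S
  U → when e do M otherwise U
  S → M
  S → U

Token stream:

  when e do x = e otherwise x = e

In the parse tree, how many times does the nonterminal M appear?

3

[S [M when e do [M x = e] otherwise [M x = e]]]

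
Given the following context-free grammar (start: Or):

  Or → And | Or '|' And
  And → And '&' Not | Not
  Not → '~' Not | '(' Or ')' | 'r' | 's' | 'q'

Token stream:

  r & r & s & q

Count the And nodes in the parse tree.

[Or [And [And [And [And [Not r]] & [Not r]] & [Not s]] & [Not q]]]

4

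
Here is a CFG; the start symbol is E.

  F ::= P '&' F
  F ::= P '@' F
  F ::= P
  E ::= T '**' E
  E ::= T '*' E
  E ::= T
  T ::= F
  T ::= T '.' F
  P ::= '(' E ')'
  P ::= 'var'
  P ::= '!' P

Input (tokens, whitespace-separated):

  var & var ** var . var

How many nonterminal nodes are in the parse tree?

[E [T [F [P var] & [F [P var]]]] ** [E [T [T [F [P var]]] . [F [P var]]]]]

13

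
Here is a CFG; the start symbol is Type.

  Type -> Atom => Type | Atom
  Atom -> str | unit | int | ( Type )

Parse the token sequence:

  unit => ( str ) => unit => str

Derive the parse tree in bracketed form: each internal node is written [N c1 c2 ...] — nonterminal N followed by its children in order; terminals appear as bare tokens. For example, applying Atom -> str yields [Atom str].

[Type [Atom unit] => [Type [Atom ( [Type [Atom str]] )] => [Type [Atom unit] => [Type [Atom str]]]]]

Type
Atom => Type
unit => Type
unit => Atom => Type
unit => ( Type ) => Type
unit => ( Atom ) => Type
unit => ( str ) => Type
unit => ( str ) => Atom => Type
unit => ( str ) => unit => Type
unit => ( str ) => unit => Atom
unit => ( str ) => unit => str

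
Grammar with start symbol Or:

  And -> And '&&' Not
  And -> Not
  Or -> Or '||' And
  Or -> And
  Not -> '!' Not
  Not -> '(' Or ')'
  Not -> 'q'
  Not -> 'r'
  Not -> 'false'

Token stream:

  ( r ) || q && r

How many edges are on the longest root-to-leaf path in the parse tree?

7

[Or [Or [And [Not ( [Or [And [Not r]]] )]]] || [And [And [Not q]] && [Not r]]]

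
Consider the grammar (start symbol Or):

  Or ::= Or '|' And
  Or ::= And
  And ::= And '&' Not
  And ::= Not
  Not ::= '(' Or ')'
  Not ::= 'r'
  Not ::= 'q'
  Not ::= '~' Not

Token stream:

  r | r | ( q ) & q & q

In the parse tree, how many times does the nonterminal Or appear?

[Or [Or [Or [And [Not r]]] | [And [Not r]]] | [And [And [And [Not ( [Or [And [Not q]]] )]] & [Not q]] & [Not q]]]

4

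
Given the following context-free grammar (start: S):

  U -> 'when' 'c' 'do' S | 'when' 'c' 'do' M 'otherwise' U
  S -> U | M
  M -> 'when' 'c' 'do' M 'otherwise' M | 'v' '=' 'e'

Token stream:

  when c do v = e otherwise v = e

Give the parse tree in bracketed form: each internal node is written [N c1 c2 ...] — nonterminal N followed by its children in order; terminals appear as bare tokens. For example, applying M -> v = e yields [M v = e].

S
M
when c do M otherwise M
when c do v = e otherwise M
when c do v = e otherwise v = e

[S [M when c do [M v = e] otherwise [M v = e]]]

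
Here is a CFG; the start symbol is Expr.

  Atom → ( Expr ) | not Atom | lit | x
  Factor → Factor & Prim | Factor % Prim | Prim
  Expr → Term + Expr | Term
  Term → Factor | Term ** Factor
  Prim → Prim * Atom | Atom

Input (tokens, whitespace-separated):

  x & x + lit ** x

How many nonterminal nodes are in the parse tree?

17

[Expr [Term [Factor [Factor [Prim [Atom x]]] & [Prim [Atom x]]]] + [Expr [Term [Term [Factor [Prim [Atom lit]]]] ** [Factor [Prim [Atom x]]]]]]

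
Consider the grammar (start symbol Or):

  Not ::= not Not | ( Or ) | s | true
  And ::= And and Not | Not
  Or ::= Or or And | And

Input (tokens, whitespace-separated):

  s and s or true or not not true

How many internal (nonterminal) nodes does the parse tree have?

[Or [Or [Or [And [And [Not s]] and [Not s]]] or [And [Not true]]] or [And [Not not [Not not [Not true]]]]]

13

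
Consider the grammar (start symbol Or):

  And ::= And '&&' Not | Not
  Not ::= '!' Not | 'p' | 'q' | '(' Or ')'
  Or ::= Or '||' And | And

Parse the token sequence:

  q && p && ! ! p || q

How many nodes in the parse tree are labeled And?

4

[Or [Or [And [And [And [Not q]] && [Not p]] && [Not ! [Not ! [Not p]]]]] || [And [Not q]]]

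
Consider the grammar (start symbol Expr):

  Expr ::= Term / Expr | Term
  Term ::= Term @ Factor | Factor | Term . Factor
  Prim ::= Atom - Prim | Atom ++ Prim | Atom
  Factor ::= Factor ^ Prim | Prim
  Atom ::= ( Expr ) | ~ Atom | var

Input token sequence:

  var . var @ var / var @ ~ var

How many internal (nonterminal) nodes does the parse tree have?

23

[Expr [Term [Term [Term [Factor [Prim [Atom var]]]] . [Factor [Prim [Atom var]]]] @ [Factor [Prim [Atom var]]]] / [Expr [Term [Term [Factor [Prim [Atom var]]]] @ [Factor [Prim [Atom ~ [Atom var]]]]]]]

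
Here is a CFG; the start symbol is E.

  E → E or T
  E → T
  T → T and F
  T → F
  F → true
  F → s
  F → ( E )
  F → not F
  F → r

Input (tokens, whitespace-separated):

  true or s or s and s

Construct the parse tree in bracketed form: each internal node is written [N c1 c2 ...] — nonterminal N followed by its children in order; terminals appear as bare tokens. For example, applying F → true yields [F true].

[E [E [E [T [F true]]] or [T [F s]]] or [T [T [F s]] and [F s]]]

E
E or T
E or T or T
T or T or T
F or T or T
true or T or T
true or F or T
true or s or T
true or s or T and F
true or s or F and F
true or s or s and F
true or s or s and s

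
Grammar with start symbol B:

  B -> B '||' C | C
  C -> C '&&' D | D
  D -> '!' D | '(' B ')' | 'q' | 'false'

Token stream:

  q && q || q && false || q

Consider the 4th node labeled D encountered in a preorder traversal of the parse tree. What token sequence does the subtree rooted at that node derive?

false

[B [B [B [C [C [D q]] && [D q]]] || [C [C [D q]] && [D false]]] || [C [D q]]]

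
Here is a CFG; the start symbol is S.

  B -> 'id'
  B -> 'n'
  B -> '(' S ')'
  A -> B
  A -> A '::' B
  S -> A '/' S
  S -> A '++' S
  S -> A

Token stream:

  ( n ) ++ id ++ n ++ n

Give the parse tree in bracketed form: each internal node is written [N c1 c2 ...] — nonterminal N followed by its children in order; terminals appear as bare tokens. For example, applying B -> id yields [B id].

[S [A [B ( [S [A [B n]]] )]] ++ [S [A [B id]] ++ [S [A [B n]] ++ [S [A [B n]]]]]]

S
A ++ S
B ++ S
( S ) ++ S
( A ) ++ S
( B ) ++ S
( n ) ++ S
( n ) ++ A ++ S
( n ) ++ B ++ S
( n ) ++ id ++ S
( n ) ++ id ++ A ++ S
( n ) ++ id ++ B ++ S
( n ) ++ id ++ n ++ S
( n ) ++ id ++ n ++ A
( n ) ++ id ++ n ++ B
( n ) ++ id ++ n ++ n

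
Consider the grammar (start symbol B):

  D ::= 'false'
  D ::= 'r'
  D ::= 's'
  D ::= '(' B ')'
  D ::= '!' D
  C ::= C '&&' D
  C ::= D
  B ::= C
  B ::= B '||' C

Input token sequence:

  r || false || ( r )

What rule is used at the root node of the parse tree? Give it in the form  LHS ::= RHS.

[B [B [B [C [D r]]] || [C [D false]]] || [C [D ( [B [C [D r]]] )]]]

B ::= B '||' C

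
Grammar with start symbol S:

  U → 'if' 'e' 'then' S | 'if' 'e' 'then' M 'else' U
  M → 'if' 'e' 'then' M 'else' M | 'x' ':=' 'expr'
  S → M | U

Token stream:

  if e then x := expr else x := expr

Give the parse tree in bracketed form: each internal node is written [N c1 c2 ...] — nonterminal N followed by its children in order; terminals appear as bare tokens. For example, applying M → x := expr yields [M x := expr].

S
M
if e then M else M
if e then x := expr else M
if e then x := expr else x := expr

[S [M if e then [M x := expr] else [M x := expr]]]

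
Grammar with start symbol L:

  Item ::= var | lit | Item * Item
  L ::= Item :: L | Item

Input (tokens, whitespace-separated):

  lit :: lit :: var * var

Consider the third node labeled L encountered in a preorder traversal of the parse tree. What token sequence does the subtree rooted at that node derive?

var * var

[L [Item lit] :: [L [Item lit] :: [L [Item [Item var] * [Item var]]]]]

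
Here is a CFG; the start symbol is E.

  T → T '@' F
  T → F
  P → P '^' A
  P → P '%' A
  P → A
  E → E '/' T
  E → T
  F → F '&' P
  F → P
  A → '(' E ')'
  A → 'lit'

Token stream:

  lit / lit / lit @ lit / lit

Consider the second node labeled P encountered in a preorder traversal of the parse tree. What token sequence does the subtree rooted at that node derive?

lit

[E [E [E [E [T [F [P [A lit]]]]] / [T [F [P [A lit]]]]] / [T [T [F [P [A lit]]]] @ [F [P [A lit]]]]] / [T [F [P [A lit]]]]]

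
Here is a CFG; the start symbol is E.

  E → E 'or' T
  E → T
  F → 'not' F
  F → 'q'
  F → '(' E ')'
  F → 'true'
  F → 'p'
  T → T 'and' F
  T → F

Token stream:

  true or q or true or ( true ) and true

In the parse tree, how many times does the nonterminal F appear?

[E [E [E [E [T [F true]]] or [T [F q]]] or [T [F true]]] or [T [T [F ( [E [T [F true]]] )]] and [F true]]]

6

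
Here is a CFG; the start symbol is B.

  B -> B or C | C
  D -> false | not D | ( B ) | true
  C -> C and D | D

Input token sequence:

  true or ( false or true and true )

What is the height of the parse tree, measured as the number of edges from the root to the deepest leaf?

[B [B [C [D true]]] or [C [D ( [B [B [C [D false]]] or [C [C [D true]] and [D true]]] )]]]

7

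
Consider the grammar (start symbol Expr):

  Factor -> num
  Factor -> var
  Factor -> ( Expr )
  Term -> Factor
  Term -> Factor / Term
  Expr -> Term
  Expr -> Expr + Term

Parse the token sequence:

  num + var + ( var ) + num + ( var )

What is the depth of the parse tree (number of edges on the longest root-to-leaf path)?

[Expr [Expr [Expr [Expr [Expr [Term [Factor num]]] + [Term [Factor var]]] + [Term [Factor ( [Expr [Term [Factor var]]] )]]] + [Term [Factor num]]] + [Term [Factor ( [Expr [Term [Factor var]]] )]]]

8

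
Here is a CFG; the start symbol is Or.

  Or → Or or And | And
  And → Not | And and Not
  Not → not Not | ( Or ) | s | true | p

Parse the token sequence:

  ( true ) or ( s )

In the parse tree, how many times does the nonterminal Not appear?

4

[Or [Or [And [Not ( [Or [And [Not true]]] )]]] or [And [Not ( [Or [And [Not s]]] )]]]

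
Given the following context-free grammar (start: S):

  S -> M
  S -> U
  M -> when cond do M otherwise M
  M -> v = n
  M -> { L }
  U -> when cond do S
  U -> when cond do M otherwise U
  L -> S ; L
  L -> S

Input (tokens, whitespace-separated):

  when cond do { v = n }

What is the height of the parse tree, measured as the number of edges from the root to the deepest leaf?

7

[S [U when cond do [S [M { [L [S [M v = n]]] }]]]]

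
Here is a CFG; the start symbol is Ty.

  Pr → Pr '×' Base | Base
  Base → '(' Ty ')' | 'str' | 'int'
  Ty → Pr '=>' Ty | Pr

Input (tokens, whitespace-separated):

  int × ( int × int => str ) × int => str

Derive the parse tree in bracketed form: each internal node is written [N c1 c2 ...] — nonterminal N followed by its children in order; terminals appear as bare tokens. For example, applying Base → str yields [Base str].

Ty
Pr => Ty
Pr × Base => Ty
Pr × Base × Base => Ty
Base × Base × Base => Ty
int × Base × Base => Ty
int × ( Ty ) × Base => Ty
int × ( Pr => Ty ) × Base => Ty
int × ( Pr × Base => Ty ) × Base => Ty
int × ( Base × Base => Ty ) × Base => Ty
int × ( int × Base => Ty ) × Base => Ty
int × ( int × int => Ty ) × Base => Ty
int × ( int × int => Pr ) × Base => Ty
int × ( int × int => Base ) × Base => Ty
int × ( int × int => str ) × Base => Ty
int × ( int × int => str ) × int => Ty
int × ( int × int => str ) × int => Pr
int × ( int × int => str ) × int => Base
int × ( int × int => str ) × int => str

[Ty [Pr [Pr [Pr [Base int]] × [Base ( [Ty [Pr [Pr [Base int]] × [Base int]] => [Ty [Pr [Base str]]]] )]] × [Base int]] => [Ty [Pr [Base str]]]]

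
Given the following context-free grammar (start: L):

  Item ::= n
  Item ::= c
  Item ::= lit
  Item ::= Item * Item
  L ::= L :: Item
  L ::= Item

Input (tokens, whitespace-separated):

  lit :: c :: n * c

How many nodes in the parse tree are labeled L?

3

[L [L [L [Item lit]] :: [Item c]] :: [Item [Item n] * [Item c]]]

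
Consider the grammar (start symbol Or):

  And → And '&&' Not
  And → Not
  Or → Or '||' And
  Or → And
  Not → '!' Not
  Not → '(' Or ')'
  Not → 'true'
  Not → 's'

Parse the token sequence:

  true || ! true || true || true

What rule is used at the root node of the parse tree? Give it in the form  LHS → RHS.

Or → Or '||' And

[Or [Or [Or [Or [And [Not true]]] || [And [Not ! [Not true]]]] || [And [Not true]]] || [And [Not true]]]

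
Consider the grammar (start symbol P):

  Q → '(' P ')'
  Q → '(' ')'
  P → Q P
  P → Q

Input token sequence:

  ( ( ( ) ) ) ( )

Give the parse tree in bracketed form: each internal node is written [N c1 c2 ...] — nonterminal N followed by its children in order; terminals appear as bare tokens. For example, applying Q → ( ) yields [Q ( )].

P
Q P
( P ) P
( Q ) P
( ( P ) ) P
( ( Q ) ) P
( ( ( ) ) ) P
( ( ( ) ) ) Q
( ( ( ) ) ) ( )

[P [Q ( [P [Q ( [P [Q ( )]] )]] )] [P [Q ( )]]]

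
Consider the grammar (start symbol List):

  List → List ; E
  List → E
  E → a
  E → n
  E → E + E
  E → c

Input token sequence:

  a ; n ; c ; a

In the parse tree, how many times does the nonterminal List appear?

4

[List [List [List [List [E a]] ; [E n]] ; [E c]] ; [E a]]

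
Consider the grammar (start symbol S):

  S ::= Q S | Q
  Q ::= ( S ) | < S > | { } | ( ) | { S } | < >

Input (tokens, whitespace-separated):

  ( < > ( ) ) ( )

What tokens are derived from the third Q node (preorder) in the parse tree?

( )

[S [Q ( [S [Q < >] [S [Q ( )]]] )] [S [Q ( )]]]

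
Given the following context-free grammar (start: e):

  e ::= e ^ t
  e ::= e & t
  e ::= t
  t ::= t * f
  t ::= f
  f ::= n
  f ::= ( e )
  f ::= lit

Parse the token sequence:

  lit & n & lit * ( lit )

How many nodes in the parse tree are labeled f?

5

[e [e [e [t [f lit]]] & [t [f n]]] & [t [t [f lit]] * [f ( [e [t [f lit]]] )]]]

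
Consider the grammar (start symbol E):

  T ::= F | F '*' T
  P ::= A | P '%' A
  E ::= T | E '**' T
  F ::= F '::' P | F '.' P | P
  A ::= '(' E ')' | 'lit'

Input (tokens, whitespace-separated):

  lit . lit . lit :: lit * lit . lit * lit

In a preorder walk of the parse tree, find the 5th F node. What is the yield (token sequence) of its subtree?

[E [T [F [F [F [F [P [A lit]]] . [P [A lit]]] . [P [A lit]]] :: [P [A lit]]] * [T [F [F [P [A lit]]] . [P [A lit]]] * [T [F [P [A lit]]]]]]]

lit . lit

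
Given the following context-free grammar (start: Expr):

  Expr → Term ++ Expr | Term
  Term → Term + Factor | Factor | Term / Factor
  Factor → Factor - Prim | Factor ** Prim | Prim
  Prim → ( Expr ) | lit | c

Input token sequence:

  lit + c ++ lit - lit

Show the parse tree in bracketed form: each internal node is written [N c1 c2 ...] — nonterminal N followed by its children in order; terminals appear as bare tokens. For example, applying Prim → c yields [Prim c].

Expr
Term ++ Expr
Term + Factor ++ Expr
Factor + Factor ++ Expr
Prim + Factor ++ Expr
lit + Factor ++ Expr
lit + Prim ++ Expr
lit + c ++ Expr
lit + c ++ Term
lit + c ++ Factor
lit + c ++ Factor - Prim
lit + c ++ Prim - Prim
lit + c ++ lit - Prim
lit + c ++ lit - lit

[Expr [Term [Term [Factor [Prim lit]]] + [Factor [Prim c]]] ++ [Expr [Term [Factor [Factor [Prim lit]] - [Prim lit]]]]]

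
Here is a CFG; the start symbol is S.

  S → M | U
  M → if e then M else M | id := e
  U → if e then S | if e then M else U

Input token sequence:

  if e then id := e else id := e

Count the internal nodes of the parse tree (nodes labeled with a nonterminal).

4

[S [M if e then [M id := e] else [M id := e]]]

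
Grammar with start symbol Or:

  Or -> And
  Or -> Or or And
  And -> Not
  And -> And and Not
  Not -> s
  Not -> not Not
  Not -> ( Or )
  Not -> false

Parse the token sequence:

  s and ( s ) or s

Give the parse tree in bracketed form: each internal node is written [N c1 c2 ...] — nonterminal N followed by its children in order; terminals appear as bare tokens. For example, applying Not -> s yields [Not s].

Or
Or or And
And or And
And and Not or And
Not and Not or And
s and Not or And
s and ( Or ) or And
s and ( And ) or And
s and ( Not ) or And
s and ( s ) or And
s and ( s ) or Not
s and ( s ) or s

[Or [Or [And [And [Not s]] and [Not ( [Or [And [Not s]]] )]]] or [And [Not s]]]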